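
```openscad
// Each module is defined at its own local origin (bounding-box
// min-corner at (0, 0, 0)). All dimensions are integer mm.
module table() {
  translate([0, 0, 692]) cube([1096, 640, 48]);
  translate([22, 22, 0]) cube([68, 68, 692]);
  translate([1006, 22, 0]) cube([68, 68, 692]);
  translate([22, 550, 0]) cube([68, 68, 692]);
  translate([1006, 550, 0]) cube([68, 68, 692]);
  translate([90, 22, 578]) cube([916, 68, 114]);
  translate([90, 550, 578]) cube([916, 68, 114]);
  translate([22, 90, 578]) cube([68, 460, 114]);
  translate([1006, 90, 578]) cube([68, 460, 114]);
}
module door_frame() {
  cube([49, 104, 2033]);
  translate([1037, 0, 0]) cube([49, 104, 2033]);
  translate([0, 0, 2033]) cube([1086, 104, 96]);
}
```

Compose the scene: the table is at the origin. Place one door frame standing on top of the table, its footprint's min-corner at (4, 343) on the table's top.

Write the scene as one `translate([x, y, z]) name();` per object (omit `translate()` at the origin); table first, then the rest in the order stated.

table();
translate([4, 343, 740]) door_frame();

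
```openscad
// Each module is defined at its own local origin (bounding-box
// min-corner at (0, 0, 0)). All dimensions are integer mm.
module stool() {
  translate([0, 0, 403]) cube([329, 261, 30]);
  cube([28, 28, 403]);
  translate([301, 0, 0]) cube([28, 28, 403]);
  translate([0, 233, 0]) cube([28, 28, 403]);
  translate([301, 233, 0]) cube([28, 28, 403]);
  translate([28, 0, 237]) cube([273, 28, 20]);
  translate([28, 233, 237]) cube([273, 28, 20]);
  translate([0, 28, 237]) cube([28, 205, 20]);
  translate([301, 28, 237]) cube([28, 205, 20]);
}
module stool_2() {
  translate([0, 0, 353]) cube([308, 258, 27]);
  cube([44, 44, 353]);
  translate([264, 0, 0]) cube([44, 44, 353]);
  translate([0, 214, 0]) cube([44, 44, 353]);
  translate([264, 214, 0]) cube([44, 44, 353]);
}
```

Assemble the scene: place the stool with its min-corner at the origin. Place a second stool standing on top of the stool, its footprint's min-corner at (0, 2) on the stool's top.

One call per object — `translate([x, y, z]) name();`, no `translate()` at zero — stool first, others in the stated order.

stool();
translate([0, 2, 433]) stool_2();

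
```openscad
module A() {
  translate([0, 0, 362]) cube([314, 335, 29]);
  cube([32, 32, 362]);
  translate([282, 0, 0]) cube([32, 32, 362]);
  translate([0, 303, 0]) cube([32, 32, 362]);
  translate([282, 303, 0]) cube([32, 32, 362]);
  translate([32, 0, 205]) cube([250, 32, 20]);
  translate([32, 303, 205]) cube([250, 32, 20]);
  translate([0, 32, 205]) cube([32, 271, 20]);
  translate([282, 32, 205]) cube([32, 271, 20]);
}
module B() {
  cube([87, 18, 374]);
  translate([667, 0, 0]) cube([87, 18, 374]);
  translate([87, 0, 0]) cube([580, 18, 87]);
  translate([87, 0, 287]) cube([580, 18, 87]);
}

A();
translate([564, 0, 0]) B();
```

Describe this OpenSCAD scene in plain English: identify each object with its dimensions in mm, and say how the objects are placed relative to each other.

A is a four-legged stool. The seat is 314×335 mm, 29 mm thick, top at z = 391 mm. It stands on four square legs, each 32×32 mm in cross-section, from z = 0 to the seat underside, each flush with a corner of the seat. Four stretchers, 32 mm wide and 20 mm tall, connect adjacent legs with their undersides at z = 205 mm, each running between the inner faces of the legs it joins and aligned with the legs' outer faces on the other axis.

B is a picture frame with a 580×200 mm rectangular opening (x by z) and a uniform 87 mm border on every side. Frame depth is 18 mm along y. It is built from two vertical stiles running the full outside height and two horizontal rails spanning the gap between the stiles.

The picture frame is on the floor beside the stool on its +x side.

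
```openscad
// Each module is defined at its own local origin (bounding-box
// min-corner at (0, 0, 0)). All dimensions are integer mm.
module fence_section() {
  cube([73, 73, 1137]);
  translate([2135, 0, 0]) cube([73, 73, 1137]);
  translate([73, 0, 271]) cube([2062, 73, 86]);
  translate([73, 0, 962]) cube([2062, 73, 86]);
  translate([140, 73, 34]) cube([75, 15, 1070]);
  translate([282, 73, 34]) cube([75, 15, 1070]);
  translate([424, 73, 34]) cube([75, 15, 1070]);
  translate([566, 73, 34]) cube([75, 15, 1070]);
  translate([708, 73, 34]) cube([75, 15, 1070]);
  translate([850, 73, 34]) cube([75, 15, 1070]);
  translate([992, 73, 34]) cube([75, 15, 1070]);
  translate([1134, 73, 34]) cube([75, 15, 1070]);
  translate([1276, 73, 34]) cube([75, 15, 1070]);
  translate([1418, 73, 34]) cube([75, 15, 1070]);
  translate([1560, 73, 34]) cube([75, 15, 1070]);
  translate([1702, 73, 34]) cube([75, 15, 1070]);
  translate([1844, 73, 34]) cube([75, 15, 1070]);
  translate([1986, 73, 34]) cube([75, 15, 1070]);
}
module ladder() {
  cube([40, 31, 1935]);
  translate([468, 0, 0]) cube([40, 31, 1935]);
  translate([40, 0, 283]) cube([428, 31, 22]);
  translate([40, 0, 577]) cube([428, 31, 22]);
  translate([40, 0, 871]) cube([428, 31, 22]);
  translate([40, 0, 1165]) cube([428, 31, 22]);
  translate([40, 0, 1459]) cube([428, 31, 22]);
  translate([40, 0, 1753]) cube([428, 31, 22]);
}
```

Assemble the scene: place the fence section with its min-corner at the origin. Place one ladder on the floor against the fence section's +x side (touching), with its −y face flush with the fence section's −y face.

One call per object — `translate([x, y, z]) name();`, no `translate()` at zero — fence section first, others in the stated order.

fence_section();
translate([2208, 0, 0]) ladder();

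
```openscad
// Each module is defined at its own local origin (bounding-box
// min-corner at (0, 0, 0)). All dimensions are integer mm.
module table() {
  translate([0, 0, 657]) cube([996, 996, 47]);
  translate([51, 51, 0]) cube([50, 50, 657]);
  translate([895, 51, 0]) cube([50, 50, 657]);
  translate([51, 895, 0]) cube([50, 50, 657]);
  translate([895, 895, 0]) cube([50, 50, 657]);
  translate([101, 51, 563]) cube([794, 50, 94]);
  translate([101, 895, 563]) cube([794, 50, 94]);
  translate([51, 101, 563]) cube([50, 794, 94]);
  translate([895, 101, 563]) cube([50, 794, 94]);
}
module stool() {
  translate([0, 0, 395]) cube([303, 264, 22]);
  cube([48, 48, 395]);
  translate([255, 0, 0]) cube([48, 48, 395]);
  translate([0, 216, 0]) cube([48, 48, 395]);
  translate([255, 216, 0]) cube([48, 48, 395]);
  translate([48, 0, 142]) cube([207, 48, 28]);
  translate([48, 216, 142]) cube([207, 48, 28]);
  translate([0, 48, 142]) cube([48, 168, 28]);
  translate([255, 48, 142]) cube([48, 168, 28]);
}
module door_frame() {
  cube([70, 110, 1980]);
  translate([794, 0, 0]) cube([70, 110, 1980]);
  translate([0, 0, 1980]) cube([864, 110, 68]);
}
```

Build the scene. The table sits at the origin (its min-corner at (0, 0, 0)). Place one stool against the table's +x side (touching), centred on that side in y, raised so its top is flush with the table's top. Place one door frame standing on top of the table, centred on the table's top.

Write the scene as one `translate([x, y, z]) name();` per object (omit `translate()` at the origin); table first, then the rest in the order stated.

table();
translate([996, 366, 287]) stool();
translate([66, 443, 704]) door_frame();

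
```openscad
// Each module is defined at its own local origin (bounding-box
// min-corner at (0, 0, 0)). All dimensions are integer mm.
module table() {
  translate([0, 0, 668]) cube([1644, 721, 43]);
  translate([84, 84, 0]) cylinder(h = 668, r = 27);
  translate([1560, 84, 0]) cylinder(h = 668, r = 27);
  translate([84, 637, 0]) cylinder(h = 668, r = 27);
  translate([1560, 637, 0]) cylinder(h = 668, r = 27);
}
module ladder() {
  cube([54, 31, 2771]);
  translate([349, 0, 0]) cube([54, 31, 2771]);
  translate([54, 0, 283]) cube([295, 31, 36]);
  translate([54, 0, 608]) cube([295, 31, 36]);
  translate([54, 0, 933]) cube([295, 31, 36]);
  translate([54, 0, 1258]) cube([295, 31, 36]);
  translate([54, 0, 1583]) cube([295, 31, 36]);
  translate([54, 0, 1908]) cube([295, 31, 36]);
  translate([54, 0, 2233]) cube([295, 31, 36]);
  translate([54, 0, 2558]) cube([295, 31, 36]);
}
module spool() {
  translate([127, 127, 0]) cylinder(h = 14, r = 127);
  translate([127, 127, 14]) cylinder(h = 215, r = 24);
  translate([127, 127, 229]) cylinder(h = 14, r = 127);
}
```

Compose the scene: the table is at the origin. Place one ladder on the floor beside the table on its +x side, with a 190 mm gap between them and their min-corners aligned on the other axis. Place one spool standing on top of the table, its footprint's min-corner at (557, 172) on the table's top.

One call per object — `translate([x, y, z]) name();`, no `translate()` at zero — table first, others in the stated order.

table();
translate([1834, 0, 0]) ladder();
translate([557, 172, 711]) spool();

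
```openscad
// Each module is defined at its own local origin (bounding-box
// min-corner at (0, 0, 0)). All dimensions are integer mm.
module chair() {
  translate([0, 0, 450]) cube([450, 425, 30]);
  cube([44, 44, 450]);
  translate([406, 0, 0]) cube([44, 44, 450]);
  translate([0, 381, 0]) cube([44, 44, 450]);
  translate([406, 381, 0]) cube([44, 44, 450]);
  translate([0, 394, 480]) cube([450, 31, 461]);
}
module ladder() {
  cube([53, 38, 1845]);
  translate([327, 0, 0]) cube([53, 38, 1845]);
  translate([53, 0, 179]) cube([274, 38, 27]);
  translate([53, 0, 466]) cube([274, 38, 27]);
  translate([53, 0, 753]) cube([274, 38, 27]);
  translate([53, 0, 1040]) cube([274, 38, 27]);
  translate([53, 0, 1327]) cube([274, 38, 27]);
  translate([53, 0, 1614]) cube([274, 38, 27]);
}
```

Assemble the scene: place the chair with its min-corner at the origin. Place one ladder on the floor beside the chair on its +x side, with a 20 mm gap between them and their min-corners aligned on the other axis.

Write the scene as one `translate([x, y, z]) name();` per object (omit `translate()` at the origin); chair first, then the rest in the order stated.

chair();
translate([470, 0, 0]) ladder();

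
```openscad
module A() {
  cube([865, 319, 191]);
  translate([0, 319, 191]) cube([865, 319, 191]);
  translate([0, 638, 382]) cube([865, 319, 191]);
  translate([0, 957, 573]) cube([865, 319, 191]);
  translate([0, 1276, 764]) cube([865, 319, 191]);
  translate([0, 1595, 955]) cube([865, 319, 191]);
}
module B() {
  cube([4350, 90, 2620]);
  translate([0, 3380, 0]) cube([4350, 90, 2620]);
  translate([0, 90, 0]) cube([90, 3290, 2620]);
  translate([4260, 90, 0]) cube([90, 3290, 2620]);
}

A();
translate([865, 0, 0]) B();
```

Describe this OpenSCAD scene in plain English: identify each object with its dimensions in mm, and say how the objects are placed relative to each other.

A is a run of 6 identical solid stair steps. Each tread is 865×319 mm and each step block is 191 mm high. Step 1 rests on the floor; step k is offset from step 1 by (k−1)×319 mm in y and (k−1)×191 mm in z.

B is a box-shaped house frame (walls only): outside footprint 4350×3470 mm, wall height 2620 mm, wall thickness 90 mm. The two y-facing walls run the full x-width; the two x-facing walls fit between the inner faces of the y-facing walls.

The house frame is against the staircase's +x side, with their −y faces flush.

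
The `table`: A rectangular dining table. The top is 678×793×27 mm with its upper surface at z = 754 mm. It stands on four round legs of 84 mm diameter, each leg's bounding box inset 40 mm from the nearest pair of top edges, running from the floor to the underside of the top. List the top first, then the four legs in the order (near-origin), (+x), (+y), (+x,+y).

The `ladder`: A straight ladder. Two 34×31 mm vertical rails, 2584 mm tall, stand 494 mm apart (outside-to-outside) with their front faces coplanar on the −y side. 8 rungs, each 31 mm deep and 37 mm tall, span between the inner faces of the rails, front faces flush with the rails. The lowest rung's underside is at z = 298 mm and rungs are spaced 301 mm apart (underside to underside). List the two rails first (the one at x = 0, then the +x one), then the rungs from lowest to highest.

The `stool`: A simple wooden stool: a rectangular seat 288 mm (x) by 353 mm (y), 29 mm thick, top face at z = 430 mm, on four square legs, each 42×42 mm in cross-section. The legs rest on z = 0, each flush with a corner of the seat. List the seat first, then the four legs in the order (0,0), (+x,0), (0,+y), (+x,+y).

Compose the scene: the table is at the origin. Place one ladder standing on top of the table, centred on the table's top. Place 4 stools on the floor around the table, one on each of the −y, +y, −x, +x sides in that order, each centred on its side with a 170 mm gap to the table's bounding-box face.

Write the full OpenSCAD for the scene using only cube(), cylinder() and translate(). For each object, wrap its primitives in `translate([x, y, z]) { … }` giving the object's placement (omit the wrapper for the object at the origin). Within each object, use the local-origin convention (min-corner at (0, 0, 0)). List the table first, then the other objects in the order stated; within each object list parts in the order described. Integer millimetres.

translate([0, 0, 727]) cube([678, 793, 27]);
translate([82, 82, 0]) cylinder(h = 727, r = 42);
translate([596, 82, 0]) cylinder(h = 727, r = 42);
translate([82, 711, 0]) cylinder(h = 727, r = 42);
translate([596, 711, 0]) cylinder(h = 727, r = 42);
translate([92, 381, 754]) {
  cube([34, 31, 2584]);
  translate([460, 0, 0]) cube([34, 31, 2584]);
  translate([34, 0, 298]) cube([426, 31, 37]);
  translate([34, 0, 599]) cube([426, 31, 37]);
  translate([34, 0, 900]) cube([426, 31, 37]);
  translate([34, 0, 1201]) cube([426, 31, 37]);
  translate([34, 0, 1502]) cube([426, 31, 37]);
  translate([34, 0, 1803]) cube([426, 31, 37]);
  translate([34, 0, 2104]) cube([426, 31, 37]);
  translate([34, 0, 2405]) cube([426, 31, 37]);
}
translate([195, -523, 0]) {
  translate([0, 0, 401]) cube([288, 353, 29]);
  cube([42, 42, 401]);
  translate([246, 0, 0]) cube([42, 42, 401]);
  translate([0, 311, 0]) cube([42, 42, 401]);
  translate([246, 311, 0]) cube([42, 42, 401]);
}
translate([195, 963, 0]) {
  translate([0, 0, 401]) cube([288, 353, 29]);
  cube([42, 42, 401]);
  translate([246, 0, 0]) cube([42, 42, 401]);
  translate([0, 311, 0]) cube([42, 42, 401]);
  translate([246, 311, 0]) cube([42, 42, 401]);
}
translate([-458, 220, 0]) {
  translate([0, 0, 401]) cube([288, 353, 29]);
  cube([42, 42, 401]);
  translate([246, 0, 0]) cube([42, 42, 401]);
  translate([0, 311, 0]) cube([42, 42, 401]);
  translate([246, 311, 0]) cube([42, 42, 401]);
}
translate([848, 220, 0]) {
  translate([0, 0, 401]) cube([288, 353, 29]);
  cube([42, 42, 401]);
  translate([246, 0, 0]) cube([42, 42, 401]);
  translate([0, 311, 0]) cube([42, 42, 401]);
  translate([246, 311, 0]) cube([42, 42, 401]);
}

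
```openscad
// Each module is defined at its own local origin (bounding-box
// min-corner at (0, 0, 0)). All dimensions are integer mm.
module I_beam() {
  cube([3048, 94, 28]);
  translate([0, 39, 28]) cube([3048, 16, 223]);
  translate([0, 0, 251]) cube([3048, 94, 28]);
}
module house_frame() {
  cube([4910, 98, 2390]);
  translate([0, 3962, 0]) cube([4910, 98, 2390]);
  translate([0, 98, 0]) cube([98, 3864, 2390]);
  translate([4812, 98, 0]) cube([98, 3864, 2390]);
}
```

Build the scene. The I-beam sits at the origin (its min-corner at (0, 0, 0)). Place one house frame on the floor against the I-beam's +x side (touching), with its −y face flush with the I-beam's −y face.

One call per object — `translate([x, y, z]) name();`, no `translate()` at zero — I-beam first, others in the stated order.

I_beam();
translate([3048, 0, 0]) house_frame();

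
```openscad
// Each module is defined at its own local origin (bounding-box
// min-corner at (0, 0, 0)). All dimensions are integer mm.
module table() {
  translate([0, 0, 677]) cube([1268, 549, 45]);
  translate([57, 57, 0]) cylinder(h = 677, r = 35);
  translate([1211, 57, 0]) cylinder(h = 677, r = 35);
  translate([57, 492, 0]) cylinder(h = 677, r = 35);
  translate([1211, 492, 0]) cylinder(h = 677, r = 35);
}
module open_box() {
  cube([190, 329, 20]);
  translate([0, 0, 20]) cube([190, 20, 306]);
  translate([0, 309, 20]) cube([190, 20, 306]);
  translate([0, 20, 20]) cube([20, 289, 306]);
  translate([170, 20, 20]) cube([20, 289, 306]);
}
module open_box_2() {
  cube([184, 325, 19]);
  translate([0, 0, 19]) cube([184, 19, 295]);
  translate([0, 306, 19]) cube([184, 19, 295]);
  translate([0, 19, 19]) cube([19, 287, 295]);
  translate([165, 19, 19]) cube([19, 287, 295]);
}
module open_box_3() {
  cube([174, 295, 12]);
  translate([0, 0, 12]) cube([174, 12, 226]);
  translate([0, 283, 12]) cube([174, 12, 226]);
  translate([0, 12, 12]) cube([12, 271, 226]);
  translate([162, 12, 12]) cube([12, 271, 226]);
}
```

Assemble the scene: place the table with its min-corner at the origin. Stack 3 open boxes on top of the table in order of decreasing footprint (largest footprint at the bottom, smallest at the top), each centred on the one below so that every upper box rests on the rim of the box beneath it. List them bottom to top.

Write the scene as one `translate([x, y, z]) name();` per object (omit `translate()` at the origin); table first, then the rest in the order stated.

table();
translate([539, 110, 722]) open_box();
translate([542, 112, 1048]) open_box_2();
translate([547, 127, 1362]) open_box_3();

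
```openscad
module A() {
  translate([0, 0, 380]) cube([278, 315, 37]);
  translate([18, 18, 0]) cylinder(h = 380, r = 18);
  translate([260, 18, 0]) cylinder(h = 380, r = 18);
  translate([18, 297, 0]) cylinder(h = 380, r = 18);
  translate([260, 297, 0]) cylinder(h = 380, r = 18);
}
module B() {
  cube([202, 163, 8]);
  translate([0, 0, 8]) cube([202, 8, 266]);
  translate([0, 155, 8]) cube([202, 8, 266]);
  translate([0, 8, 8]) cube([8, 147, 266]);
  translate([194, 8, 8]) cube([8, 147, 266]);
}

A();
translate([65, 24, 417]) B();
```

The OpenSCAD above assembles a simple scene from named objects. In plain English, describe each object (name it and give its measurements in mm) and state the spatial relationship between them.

A is a four-legged stool. The seat is 278×315 mm, 37 mm thick, top at z = 417 mm. It stands on four round legs, each 36 mm in diameter, from z = 0 to the seat underside, each leg's axis is inset half a diameter from the nearest pair of seat edges (so the leg's bounding box is flush with the corner).

B is an open storage box with external size 202×163×274 mm and wall thickness 8 mm (the base is also 8 mm thick). The base covers the whole footprint; the four walls stand on the base, with the y-facing walls full-width and the x-facing walls fitting between their inner faces.

The open box is on top of the stool.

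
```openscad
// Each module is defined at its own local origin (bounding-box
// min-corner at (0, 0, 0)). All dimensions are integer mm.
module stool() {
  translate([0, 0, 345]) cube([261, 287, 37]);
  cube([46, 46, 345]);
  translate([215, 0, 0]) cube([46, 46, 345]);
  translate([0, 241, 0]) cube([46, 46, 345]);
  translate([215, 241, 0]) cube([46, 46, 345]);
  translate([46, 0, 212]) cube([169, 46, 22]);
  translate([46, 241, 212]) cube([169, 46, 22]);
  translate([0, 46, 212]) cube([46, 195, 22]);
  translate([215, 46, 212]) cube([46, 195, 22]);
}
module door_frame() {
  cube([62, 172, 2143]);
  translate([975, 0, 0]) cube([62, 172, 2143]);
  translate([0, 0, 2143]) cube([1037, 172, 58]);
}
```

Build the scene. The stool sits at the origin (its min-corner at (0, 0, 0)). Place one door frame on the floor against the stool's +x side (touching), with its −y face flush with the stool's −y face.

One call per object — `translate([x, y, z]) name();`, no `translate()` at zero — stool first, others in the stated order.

stool();
translate([261, 0, 0]) door_frame();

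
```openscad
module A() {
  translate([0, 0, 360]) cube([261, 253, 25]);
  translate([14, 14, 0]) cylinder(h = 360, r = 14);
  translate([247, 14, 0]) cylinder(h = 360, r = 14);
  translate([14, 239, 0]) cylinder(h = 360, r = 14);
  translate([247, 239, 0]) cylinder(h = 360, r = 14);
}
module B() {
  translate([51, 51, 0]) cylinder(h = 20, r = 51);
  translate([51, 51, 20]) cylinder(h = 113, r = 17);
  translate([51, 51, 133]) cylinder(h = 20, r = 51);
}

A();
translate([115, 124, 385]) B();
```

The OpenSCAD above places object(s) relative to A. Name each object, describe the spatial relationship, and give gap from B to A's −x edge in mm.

A is a stool. B is a spool. The spool is on top of the stool. The gap from the spool to the stool's −x edge is 115 mm.

The spool's min-x is at 115; the stool's min-x is 0; gap = 115 mm.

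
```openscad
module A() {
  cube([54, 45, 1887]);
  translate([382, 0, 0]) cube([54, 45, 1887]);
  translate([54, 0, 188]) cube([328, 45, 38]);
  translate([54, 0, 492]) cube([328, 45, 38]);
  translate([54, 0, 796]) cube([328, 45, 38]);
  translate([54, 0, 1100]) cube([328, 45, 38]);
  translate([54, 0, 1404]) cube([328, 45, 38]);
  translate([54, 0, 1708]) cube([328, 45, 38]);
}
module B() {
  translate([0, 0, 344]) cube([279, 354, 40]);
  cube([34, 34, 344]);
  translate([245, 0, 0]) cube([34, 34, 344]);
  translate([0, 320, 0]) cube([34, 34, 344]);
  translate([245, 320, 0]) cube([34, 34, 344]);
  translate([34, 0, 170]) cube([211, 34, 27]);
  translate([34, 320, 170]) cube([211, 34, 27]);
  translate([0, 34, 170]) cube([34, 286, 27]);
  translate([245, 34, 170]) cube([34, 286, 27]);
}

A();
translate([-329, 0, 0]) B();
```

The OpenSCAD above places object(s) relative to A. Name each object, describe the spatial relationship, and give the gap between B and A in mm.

The stool's nearest face is 50 mm from the ladder's −x face.

A is a ladder. B is a stool. The stool is on the floor beside the ladder on its −x side. The gap between the stool and the ladder is 50 mm.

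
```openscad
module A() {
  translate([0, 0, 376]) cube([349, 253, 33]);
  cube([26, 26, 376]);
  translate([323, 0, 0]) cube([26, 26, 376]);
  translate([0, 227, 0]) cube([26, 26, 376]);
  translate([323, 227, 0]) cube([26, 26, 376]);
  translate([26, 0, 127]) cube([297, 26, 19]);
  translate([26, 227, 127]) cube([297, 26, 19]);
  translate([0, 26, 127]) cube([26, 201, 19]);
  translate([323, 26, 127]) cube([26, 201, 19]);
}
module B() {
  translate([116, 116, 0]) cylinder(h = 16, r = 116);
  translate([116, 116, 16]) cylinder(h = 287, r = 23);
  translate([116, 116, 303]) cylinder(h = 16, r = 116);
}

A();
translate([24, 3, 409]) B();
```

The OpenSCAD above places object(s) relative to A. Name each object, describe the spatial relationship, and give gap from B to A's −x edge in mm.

A is a stool. B is a spool. The spool is on top of the stool. The gap from the spool to the stool's −x edge is 24 mm.

The spool's min-x is at 24; the stool's min-x is 0; gap = 24 mm.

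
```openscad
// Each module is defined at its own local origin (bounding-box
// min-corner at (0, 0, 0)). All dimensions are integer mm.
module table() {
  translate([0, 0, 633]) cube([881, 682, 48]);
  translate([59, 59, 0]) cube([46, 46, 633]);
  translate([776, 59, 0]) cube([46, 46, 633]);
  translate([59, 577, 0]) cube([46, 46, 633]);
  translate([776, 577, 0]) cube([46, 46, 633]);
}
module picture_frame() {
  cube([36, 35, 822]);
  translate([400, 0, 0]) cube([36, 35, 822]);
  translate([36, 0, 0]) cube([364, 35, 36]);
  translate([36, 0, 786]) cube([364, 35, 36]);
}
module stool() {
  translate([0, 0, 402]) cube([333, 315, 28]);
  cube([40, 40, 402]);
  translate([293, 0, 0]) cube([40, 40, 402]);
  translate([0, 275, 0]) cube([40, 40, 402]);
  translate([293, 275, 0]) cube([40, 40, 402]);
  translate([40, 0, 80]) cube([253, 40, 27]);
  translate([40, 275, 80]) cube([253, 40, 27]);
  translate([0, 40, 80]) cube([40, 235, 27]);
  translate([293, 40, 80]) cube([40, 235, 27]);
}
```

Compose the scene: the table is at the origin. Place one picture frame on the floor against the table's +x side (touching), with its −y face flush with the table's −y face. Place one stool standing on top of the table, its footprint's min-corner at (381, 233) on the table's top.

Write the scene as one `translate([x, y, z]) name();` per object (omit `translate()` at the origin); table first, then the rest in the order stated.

table();
translate([881, 0, 0]) picture_frame();
translate([381, 233, 681]) stool();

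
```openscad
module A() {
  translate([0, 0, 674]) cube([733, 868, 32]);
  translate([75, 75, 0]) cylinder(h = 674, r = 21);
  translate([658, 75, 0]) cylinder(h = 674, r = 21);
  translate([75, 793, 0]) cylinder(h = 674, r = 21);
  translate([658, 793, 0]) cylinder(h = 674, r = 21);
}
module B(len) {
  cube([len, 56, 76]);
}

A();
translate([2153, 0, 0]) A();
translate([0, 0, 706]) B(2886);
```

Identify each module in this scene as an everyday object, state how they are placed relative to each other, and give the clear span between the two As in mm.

A is a table. B is a beam. A beam spans the tops of two tables. The clear span between the two tables is 1420 mm.

Second table starts at x = 2153; first ends at x = 733; clear span = 2153 − 733 = 1420 mm.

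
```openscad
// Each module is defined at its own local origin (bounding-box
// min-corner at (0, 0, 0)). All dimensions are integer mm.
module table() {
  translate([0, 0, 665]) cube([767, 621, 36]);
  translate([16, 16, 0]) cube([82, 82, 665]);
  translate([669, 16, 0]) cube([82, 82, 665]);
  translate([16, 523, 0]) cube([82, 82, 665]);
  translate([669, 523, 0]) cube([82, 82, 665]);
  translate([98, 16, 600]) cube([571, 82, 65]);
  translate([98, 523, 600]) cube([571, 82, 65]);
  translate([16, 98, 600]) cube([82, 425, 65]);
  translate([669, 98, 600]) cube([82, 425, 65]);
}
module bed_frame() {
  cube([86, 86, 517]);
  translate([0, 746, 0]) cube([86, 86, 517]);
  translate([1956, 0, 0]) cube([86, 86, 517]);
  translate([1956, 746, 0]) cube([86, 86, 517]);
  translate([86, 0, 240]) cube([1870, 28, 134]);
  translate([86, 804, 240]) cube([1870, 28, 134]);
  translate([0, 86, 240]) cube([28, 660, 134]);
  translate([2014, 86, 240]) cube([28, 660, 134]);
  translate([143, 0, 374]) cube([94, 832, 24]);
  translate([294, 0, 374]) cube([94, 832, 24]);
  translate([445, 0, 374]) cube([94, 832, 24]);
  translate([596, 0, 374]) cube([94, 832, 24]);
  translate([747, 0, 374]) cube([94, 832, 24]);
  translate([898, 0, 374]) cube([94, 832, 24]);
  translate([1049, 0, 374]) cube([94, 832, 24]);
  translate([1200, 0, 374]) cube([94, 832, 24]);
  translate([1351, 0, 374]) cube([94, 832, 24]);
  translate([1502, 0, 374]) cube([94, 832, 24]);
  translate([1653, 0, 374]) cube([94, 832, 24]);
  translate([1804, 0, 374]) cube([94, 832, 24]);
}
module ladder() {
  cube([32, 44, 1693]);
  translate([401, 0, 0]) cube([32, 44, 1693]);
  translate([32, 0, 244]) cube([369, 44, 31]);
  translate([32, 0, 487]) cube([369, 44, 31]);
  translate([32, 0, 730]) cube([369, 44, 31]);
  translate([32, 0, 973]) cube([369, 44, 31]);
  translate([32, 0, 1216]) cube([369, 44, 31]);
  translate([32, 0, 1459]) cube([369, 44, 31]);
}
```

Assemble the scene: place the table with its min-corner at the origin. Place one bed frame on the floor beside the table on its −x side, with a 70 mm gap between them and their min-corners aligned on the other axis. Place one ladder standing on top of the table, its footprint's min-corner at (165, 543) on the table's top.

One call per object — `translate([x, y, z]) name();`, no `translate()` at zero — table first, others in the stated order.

table();
translate([-2112, 0, 0]) bed_frame();
translate([165, 543, 701]) ladder();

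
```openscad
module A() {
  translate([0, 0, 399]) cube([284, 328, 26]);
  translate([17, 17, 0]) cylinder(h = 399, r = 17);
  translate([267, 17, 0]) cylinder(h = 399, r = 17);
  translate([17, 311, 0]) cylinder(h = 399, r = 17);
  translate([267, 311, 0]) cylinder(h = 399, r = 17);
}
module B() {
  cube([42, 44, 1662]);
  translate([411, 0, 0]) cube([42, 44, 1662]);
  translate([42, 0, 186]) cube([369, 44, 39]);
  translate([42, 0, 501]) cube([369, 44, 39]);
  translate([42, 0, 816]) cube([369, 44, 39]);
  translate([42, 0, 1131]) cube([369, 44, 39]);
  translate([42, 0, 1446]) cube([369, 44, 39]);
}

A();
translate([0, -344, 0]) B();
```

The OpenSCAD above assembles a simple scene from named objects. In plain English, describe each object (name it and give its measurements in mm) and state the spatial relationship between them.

A is a four-legged stool. The seat is 284×328 mm, 26 mm thick, top at z = 425 mm. It stands on four round legs, each 34 mm in diameter, from z = 0 to the seat underside, each leg's axis is inset half a diameter from the nearest pair of seat edges (so the leg's bounding box is flush with the corner).

B is a wooden ladder with two side rails of 42×44 mm section and 1662 mm height, set 453 mm apart overall. Between them run 5 rectangular rungs (44 mm deep, 39 mm thick), front faces flush with the rails' −y face. The bottom of the first rung is 186 mm above the floor and each subsequent rung is 315 mm higher than the one below.

The ladder is on the floor beside the stool on its −y side.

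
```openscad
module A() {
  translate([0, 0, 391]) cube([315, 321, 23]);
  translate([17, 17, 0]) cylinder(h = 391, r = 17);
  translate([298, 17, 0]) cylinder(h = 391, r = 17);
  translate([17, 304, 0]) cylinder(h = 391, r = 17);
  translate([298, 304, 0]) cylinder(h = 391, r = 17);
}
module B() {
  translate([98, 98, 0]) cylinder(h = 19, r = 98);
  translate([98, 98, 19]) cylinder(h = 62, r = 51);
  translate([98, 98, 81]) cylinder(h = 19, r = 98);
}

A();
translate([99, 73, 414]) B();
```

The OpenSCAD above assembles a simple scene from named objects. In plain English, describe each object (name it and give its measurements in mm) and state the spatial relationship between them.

A is a four-legged stool. The seat is a 315×321×23 mm slab whose top surface is at z = 414 mm; four round legs, each 34 mm in diameter, run from the floor (z = 0) to the underside of the seat, each leg's axis is inset half a diameter from the nearest pair of seat edges (so the leg's bounding box is flush with the corner).

B is a spool: two coaxial disc flanges of radius 98 mm and thickness 19 mm, joined by a core cylinder of radius 51 mm and height 62 mm. The lower flange rests on z = 0 and the three cylinders share a vertical axis.

The spool is on top of the stool.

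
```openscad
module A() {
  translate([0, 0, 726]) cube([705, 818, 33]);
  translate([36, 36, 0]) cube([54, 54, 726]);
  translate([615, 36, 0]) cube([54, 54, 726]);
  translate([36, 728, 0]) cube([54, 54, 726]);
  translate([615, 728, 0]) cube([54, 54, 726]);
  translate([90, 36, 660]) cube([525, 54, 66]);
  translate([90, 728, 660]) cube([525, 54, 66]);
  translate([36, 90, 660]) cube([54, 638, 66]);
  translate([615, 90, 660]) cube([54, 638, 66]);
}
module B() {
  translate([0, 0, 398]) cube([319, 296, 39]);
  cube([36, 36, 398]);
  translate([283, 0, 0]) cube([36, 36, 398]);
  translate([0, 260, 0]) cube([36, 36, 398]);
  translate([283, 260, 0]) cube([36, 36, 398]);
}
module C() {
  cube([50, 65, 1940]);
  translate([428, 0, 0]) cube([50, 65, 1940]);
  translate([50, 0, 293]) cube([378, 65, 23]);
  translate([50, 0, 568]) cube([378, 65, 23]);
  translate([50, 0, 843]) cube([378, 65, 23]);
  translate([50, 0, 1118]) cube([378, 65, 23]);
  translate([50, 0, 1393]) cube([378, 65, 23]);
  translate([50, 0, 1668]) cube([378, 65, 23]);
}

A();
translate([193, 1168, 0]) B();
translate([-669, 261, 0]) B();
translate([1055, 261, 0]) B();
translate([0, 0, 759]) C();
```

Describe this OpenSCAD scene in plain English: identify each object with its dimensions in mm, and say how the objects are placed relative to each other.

A is a rectangular dining table. The top is 705×818×33 mm with its upper surface at z = 759 mm. It stands on four 54×54 mm square legs, each inset 36 mm from the nearest pair of top edges, running from the floor to the underside of the top. Four apron rails, 54 mm thick and 66 mm tall, run between adjacent legs with their top edges flush with the underside of the top and their outer faces flush with the legs' outer faces.

B is a simple wooden stool: a rectangular seat 319 mm (x) by 296 mm (y), 39 mm thick, top face at z = 437 mm, on four square legs, each 36×36 mm in cross-section. The legs rest on z = 0, each flush with a corner of the seat.

C is a wooden ladder with two side rails of 50×65 mm section and 1940 mm height, set 478 mm apart overall. Between them run 6 rectangular rungs (65 mm deep, 23 mm thick), front faces flush with the rails' −y face. The bottom of the first rung is 293 mm above the floor and each subsequent rung is 275 mm higher than the one below.

Three stools sit around the table at the +y, −x, +x sides. The ladder is on top of the table.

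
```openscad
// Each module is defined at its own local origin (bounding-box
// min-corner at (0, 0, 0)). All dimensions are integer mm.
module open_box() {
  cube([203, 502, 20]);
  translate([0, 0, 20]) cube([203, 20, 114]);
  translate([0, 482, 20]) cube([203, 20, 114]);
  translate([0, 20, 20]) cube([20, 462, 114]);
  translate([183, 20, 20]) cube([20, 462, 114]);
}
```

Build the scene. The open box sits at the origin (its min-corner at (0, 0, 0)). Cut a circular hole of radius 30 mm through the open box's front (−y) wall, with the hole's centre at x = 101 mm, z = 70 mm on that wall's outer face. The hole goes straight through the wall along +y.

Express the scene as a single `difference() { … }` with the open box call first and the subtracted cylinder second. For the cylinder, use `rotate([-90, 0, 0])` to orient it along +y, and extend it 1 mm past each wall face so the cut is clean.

difference() {
  open_box();
  translate([101, -1, 70]) rotate([-90, 0, 0]) cylinder(h = 22, r = 30);
}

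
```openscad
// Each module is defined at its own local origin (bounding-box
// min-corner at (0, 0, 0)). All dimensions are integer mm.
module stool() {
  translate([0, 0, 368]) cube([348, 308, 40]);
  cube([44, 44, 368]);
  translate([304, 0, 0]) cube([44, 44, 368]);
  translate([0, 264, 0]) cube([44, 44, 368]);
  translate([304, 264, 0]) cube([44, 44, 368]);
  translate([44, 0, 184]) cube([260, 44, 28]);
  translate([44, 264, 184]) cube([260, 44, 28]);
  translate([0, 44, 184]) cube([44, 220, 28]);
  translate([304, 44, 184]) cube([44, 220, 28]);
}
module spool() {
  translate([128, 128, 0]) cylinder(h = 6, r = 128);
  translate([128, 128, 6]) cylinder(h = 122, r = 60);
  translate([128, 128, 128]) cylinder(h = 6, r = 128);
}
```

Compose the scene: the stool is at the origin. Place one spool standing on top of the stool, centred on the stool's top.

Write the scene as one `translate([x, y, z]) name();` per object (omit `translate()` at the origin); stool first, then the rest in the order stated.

stool();
translate([46, 26, 408]) spool();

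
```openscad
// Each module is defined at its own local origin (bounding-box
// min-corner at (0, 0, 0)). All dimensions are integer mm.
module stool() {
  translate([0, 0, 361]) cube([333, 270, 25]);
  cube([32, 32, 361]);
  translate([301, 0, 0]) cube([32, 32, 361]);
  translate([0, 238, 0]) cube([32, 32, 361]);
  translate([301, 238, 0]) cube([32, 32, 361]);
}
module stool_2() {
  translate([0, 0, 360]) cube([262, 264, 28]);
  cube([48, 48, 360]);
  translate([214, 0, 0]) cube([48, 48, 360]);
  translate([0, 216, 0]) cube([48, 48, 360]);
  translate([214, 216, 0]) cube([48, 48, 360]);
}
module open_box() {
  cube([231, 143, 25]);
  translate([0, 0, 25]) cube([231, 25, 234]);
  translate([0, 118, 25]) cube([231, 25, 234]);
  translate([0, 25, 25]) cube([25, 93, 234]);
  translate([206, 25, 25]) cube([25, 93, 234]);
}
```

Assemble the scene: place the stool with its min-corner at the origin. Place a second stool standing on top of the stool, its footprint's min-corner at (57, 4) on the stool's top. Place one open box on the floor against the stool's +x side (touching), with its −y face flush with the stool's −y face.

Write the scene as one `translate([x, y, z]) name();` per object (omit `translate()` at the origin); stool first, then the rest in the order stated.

stool();
translate([57, 4, 386]) stool_2();
translate([333, 0, 0]) open_box();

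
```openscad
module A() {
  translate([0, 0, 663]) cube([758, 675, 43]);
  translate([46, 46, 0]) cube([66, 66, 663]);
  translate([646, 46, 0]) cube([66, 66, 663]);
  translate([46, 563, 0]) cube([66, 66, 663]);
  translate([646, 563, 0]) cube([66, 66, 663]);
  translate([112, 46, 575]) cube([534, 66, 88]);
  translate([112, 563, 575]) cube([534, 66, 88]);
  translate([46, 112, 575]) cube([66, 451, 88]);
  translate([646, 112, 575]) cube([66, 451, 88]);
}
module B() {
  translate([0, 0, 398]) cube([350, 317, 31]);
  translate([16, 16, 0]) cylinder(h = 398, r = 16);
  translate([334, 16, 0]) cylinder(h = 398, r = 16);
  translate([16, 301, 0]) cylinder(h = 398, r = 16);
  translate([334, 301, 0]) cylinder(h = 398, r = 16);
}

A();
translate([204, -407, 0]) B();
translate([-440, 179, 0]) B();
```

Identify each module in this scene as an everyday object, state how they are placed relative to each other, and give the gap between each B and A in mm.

A is a table. B is a stool. Two stools sit around the table at the −y, −x sides. The gap between each stool and the table is 90 mm.

Each stool's nearest face is 90 mm from the table's bounding box.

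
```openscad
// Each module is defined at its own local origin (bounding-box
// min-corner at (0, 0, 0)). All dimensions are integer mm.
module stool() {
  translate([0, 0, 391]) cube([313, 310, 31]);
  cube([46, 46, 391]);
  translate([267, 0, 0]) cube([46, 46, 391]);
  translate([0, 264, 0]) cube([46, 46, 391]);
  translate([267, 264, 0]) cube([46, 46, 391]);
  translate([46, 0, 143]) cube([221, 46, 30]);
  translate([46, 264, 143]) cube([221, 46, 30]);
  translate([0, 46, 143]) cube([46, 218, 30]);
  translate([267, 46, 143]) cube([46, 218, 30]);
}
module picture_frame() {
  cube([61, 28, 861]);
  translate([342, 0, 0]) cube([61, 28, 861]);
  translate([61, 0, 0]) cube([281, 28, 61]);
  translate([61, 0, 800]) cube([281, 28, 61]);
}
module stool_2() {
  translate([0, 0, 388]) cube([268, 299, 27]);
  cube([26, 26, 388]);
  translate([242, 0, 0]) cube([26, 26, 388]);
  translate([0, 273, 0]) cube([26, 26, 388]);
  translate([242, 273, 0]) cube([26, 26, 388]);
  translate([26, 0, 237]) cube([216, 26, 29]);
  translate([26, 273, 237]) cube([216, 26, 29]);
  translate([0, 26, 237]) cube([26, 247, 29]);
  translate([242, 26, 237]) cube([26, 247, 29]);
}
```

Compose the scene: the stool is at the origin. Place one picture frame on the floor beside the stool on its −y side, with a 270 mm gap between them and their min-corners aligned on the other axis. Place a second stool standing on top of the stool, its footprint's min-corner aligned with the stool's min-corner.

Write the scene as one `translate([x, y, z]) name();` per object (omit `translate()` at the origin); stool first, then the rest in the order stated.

stool();
translate([0, -298, 0]) picture_frame();
translate([0, 0, 422]) stool_2();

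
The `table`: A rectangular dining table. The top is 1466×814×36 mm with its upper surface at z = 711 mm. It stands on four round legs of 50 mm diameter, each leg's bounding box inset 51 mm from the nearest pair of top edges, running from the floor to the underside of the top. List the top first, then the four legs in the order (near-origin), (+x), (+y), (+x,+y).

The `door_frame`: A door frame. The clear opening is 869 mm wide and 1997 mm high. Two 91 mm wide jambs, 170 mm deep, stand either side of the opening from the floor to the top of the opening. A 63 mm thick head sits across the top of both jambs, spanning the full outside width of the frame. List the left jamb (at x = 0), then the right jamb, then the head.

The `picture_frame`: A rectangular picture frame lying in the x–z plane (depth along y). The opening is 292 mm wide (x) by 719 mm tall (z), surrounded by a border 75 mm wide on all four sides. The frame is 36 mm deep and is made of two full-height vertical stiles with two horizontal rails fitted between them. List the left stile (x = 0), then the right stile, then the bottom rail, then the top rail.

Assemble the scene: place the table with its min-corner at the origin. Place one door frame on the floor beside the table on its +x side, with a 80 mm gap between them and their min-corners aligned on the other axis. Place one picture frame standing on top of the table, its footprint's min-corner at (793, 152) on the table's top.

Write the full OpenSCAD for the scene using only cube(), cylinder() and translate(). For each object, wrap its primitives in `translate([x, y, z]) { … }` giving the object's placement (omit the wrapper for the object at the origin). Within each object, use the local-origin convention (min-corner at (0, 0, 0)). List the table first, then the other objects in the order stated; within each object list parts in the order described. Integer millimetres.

translate([0, 0, 675]) cube([1466, 814, 36]);
translate([76, 76, 0]) cylinder(h = 675, r = 25);
translate([1390, 76, 0]) cylinder(h = 675, r = 25);
translate([76, 738, 0]) cylinder(h = 675, r = 25);
translate([1390, 738, 0]) cylinder(h = 675, r = 25);
translate([1546, 0, 0]) {
  cube([91, 170, 1997]);
  translate([960, 0, 0]) cube([91, 170, 1997]);
  translate([0, 0, 1997]) cube([1051, 170, 63]);
}
translate([793, 152, 711]) {
  cube([75, 36, 869]);
  translate([367, 0, 0]) cube([75, 36, 869]);
  translate([75, 0, 0]) cube([292, 36, 75]);
  translate([75, 0, 794]) cube([292, 36, 75]);
}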